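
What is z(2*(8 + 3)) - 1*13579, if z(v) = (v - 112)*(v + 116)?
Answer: -25999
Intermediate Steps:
z(v) = (-112 + v)*(116 + v)
z(2*(8 + 3)) - 1*13579 = (-12992 + (2*(8 + 3))**2 + 4*(2*(8 + 3))) - 1*13579 = (-12992 + (2*11)**2 + 4*(2*11)) - 13579 = (-12992 + 22**2 + 4*22) - 13579 = (-12992 + 484 + 88) - 13579 = -12420 - 13579 = -25999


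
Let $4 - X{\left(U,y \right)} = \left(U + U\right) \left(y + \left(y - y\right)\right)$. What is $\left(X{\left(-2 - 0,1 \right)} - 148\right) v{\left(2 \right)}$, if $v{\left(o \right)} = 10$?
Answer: $-1400$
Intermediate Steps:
$X{\left(U,y \right)} = 4 - 2 U y$ ($X{\left(U,y \right)} = 4 - \left(U + U\right) \left(y + \left(y - y\right)\right) = 4 - 2 U \left(y + 0\right) = 4 - 2 U y$)
$\left(X{\left(-2 - 0,1 \right)} - 148\right) v{\left(2 \right)} = \left(\left(4 - 2 \left(-2 - 0\right) 1\right) - 148\right) 10 = \left(\left(4 - 2 \left(-2 + 0\right) 1\right) - 148\right) 10 = \left(\left(4 - \left(-4\right) 1\right) - 148\right) 10 = \left(\left(4 + 4\right) - 148\right) 10 = \left(8 - 148\right) 10 = \left(-140\right) 10 = -1400$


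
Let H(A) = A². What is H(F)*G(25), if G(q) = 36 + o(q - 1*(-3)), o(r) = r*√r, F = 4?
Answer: 576 + 896*√7 ≈ 2946.6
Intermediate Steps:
o(r) = r^(3/2)
G(q) = 36 + (3 + q)^(3/2) (G(q) = 36 + (q - 1*(-3))^(3/2) = 36 + (q + 3)^(3/2) = 36 + (3 + q)^(3/2))
H(F)*G(25) = 4²*(36 + (3 + 25)^(3/2)) = 16*(36 + 28^(3/2)) = 16*(36 + 56*√7) = 576 + 896*√7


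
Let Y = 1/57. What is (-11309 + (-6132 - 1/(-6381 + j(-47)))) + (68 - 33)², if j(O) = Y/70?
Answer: -412862420834/25460189 ≈ -16216.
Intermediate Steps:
Y = 1/57 ≈ 0.017544
j(O) = 1/3990 (j(O) = (1/57)/70 = (1/57)*(1/70) = 1/3990)
(-11309 + (-6132 - 1/(-6381 + j(-47)))) + (68 - 33)² = (-11309 + (-6132 - 1/(-6381 + 1/3990))) + (68 - 33)² = (-11309 + (-6132 - 1/(-25460189/3990))) + 35² = (-11309 + (-6132 - 1*(-3990/25460189))) + 1225 = (-11309 + (-6132 + 3990/25460189)) + 1225 = (-11309 - 156121874958/25460189) + 1225 = -444051152359/25460189 + 1225 = -412862420834/25460189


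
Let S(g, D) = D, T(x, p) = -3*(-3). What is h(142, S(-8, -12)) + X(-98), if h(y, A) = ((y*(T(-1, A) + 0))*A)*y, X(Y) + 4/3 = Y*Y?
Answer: -6504328/3 ≈ -2.1681e+6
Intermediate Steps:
T(x, p) = 9
X(Y) = -4/3 + Y² (X(Y) = -4/3 + Y*Y = -4/3 + Y²)
h(y, A) = 9*A*y² (h(y, A) = ((y*(9 + 0))*A)*y = ((y*9)*A)*y = ((9*y)*A)*y = (9*A*y)*y = 9*A*y²)
h(142, S(-8, -12)) + X(-98) = 9*(-12)*142² + (-4/3 + (-98)²) = 9*(-12)*20164 + (-4/3 + 9604) = -2177712 + 28808/3 = -6504328/3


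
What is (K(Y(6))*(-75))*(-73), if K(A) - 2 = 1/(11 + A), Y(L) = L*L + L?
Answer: 585825/53 ≈ 11053.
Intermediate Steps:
Y(L) = L + L² (Y(L) = L² + L = L + L²)
K(A) = 2 + 1/(11 + A)
(K(Y(6))*(-75))*(-73) = (((23 + 2*(6*(1 + 6)))/(11 + 6*(1 + 6)))*(-75))*(-73) = (((23 + 2*(6*7))/(11 + 6*7))*(-75))*(-73) = (((23 + 2*42)/(11 + 42))*(-75))*(-73) = (((23 + 84)/53)*(-75))*(-73) = (((1/53)*107)*(-75))*(-73) = ((107/53)*(-75))*(-73) = -8025/53*(-73) = 585825/53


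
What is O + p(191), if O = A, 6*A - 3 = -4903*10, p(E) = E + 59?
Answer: -47527/6 ≈ -7921.2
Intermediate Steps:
p(E) = 59 + E
A = -49027/6 (A = 1/2 + (-4903*10)/6 = 1/2 + (1/6)*(-49030) = 1/2 - 24515/3 = -49027/6 ≈ -8171.2)
O = -49027/6 ≈ -8171.2
O + p(191) = -49027/6 + (59 + 191) = -49027/6 + 250 = -47527/6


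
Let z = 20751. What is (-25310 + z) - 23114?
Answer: -27673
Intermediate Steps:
(-25310 + z) - 23114 = (-25310 + 20751) - 23114 = -4559 - 23114 = -27673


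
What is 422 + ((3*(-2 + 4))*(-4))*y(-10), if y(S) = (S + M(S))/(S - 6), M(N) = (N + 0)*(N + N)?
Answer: 707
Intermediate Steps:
M(N) = 2*N² (M(N) = N*(2*N) = 2*N²)
y(S) = (S + 2*S²)/(-6 + S) (y(S) = (S + 2*S²)/(S - 6) = (S + 2*S²)/(-6 + S))
422 + ((3*(-2 + 4))*(-4))*y(-10) = 422 + ((3*(-2 + 4))*(-4))*(-10*(1 + 2*(-10))/(-6 - 10)) = 422 + ((3*2)*(-4))*(-10*(1 - 20)/(-16)) = 422 + (6*(-4))*(-10*(-1/16)*(-19)) = 422 - 24*(-95/8) = 422 + 285 = 707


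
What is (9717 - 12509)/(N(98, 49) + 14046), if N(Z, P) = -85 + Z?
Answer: -2792/14059 ≈ -0.19859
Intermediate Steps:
(9717 - 12509)/(N(98, 49) + 14046) = (9717 - 12509)/((-85 + 98) + 14046) = -2792/(13 + 14046) = -2792/14059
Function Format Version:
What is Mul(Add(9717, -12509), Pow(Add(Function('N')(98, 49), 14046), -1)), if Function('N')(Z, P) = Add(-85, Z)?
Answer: Rational(-2792, 14059) ≈ -0.19859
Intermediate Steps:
Mul(Add(9717, -12509), Pow(Add(Function('N')(98, 49), 14046), -1)) = Mul(Add(9717, -12509), Pow(Add(Add(-85, 98), 14046), -1)) = Mul(-2792, Pow(Add(13, 14046), -1)) = Mul(-2792, Pow(14059, -1)) = Mul(-2792, Rational(1, 14059)) = Rational(-2792, 14059)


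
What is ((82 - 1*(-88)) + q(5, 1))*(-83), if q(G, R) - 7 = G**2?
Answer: -16766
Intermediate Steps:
q(G, R) = 7 + G**2
((82 - 1*(-88)) + q(5, 1))*(-83) = ((82 - 1*(-88)) + (7 + 5**2))*(-83) = ((82 + 88) + (7 + 25))*(-83) = (170 + 32)*(-83) = 202*(-83) = -16766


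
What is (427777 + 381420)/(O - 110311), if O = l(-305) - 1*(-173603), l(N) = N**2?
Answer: 809197/156317 ≈ 5.1766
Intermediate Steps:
O = 266628 (O = (-305)**2 - 1*(-173603) = 93025 + 173603 = 266628)
(427777 + 381420)/(O - 110311) = (427777 + 381420)/(266628 - 110311) = 809197/156317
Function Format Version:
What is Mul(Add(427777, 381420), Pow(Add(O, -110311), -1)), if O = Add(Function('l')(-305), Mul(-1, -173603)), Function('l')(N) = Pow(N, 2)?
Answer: Rational(809197, 156317) ≈ 5.1766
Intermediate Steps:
O = 266628 (O = Add(Pow(-305, 2), Mul(-1, -173603)) = Add(93025, 173603) = 266628)
Mul(Add(427777, 381420), Pow(Add(O, -110311), -1)) = Mul(Add(427777, 381420), Pow(Add(266628, -110311), -1)) = Mul(809197, Pow(156317, -1)) = Mul(809197, Rational(1, 156317)) = Rational(809197, 156317)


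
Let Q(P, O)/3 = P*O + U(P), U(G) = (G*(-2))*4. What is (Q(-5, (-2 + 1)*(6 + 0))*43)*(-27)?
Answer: -243810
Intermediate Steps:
U(G) = -8*G (U(G) = -2*G*4 = -8*G)
Q(P, O) = -24*P + 3*O*P (Q(P, O) = 3*(P*O - 8*P) = 3*(O*P - 8*P) = 3*(-8*P + O*P) = -24*P + 3*O*P)
(Q(-5, (-2 + 1)*(6 + 0))*43)*(-27) = ((3*(-5)*(-8 + (-2 + 1)*(6 + 0)))*43)*(-27) = ((3*(-5)*(-8 - 1*6))*43)*(-27) = ((3*(-5)*(-8 - 6))*43)*(-27) = ((3*(-5)*(-14))*43)*(-27) = (210*43)*(-27) = 9030*(-27) = -243810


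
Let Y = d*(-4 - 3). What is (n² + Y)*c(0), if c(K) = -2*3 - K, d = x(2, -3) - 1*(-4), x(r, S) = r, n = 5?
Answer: 102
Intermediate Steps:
d = 6 (d = 2 - 1*(-4) = 2 + 4 = 6)
Y = -42 (Y = 6*(-4 - 3) = 6*(-7) = -42)
c(K) = -6 - K
(n² + Y)*c(0) = (5² - 42)*(-6 - 1*0) = (25 - 42)*(-6 + 0) = -17*(-6) = 102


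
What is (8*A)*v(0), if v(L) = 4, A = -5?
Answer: -160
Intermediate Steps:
(8*A)*v(0) = (8*(-5))*4 = -40*4 = -160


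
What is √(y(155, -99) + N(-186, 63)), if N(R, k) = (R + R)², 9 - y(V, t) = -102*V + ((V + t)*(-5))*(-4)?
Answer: √153083 ≈ 391.26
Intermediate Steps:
y(V, t) = 9 - 20*t + 82*V (y(V, t) = 9 - (-102*V + ((V + t)*(-5))*(-4)) = 9 - (-102*V + (-5*V - 5*t)*(-4)) = 9 - (-102*V + (20*V + 20*t)) = 9 - (-82*V + 20*t) = 9 + (-20*t + 82*V) = 9 - 20*t + 82*V)
N(R, k) = 4*R² (N(R, k) = (2*R)² = 4*R²)
√(y(155, -99) + N(-186, 63)) = √((9 - 20*(-99) + 82*155) + 4*(-186)²) = √((9 + 1980 + 12710) + 4*34596) = √(14699 + 138384) = √153083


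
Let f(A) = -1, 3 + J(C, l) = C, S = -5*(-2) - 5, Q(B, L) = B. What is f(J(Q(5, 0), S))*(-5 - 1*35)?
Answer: 40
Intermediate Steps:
S = 5 (S = 10 - 5 = 5)
J(C, l) = -3 + C
f(J(Q(5, 0), S))*(-5 - 1*35) = -(-5 - 1*35) = -(-5 - 35) = -1*(-40) = 40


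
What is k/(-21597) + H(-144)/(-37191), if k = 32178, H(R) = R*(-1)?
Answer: -5796338/3880261 ≈ -1.4938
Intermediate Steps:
H(R) = -R
k/(-21597) + H(-144)/(-37191) = 32178/(-21597) - 1*(-144)/(-37191) = 32178*(-1/21597) + 144*(-1/37191) = -10726/7199 - 48/12397 = -5796338/3880261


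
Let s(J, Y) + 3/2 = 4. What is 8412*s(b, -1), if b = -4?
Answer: 21030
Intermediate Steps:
s(J, Y) = 5/2 (s(J, Y) = -3/2 + 4 = 5/2)
8412*s(b, -1) = 8412*(5/2) = 21030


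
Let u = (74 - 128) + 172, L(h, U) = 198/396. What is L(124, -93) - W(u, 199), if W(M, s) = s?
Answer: -397/2 ≈ -198.50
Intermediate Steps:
L(h, U) = 1/2 (L(h, U) = 198*(1/396) = 1/2)
u = 118 (u = -54 + 172 = 118)
L(124, -93) - W(u, 199) = 1/2 - 1*199 = 1/2 - 199 = -397/2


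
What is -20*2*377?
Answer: -15080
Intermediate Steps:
-20*2*377 = -40*377 = -15080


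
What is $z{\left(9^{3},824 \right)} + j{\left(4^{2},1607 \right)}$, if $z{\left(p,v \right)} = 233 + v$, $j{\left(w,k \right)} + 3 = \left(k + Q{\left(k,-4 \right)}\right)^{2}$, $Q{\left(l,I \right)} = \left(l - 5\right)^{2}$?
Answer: $6594680497175$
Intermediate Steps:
$Q{\left(l,I \right)} = \left(-5 + l\right)^{2}$
$j{\left(w,k \right)} = -3 + \left(k + \left(-5 + k\right)^{2}\right)^{2}$
$z{\left(9^{3},824 \right)} + j{\left(4^{2},1607 \right)} = \left(233 + 824\right) - \left(3 - \left(1607 + \left(-5 + 1607\right)^{2}\right)^{2}\right) = 1057 - \left(3 - \left(1607 + 1602^{2}\right)^{2}\right) = 1057 - \left(3 - \left(1607 + 2566404\right)^{2}\right) = 1057 - \left(3 - 2568011^{2}\right) = 1057 + \left(-3 + 6594680496121\right) = 1057 + 6594680496118 = 6594680497175$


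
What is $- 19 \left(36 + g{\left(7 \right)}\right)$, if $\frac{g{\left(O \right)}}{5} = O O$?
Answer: $-5339$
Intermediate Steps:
$g{\left(O \right)} = 5 O^{2}$ ($g{\left(O \right)} = 5 O O = 5 O^{2}$)
$- 19 \left(36 + g{\left(7 \right)}\right) = - 19 \left(36 + 5 \cdot 7^{2}\right) = - 19 \left(36 + 5 \cdot 49\right) = - 19 \left(36 + 245\right) = \left(-19\right) 281 = -5339$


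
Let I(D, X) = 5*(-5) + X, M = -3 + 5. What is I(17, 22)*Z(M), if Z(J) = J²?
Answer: -12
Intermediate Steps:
M = 2
I(D, X) = -25 + X
I(17, 22)*Z(M) = (-25 + 22)*2² = -3*4 = -12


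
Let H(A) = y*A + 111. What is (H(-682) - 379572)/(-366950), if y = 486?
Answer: 710913/366950 ≈ 1.9374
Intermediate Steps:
H(A) = 111 + 486*A (H(A) = 486*A + 111 = 111 + 486*A)
(H(-682) - 379572)/(-366950) = ((111 + 486*(-682)) - 379572)/(-366950) = ((111 - 331452) - 379572)*(-1/366950) = (-331341 - 379572)*(-1/366950) = -710913*(-1/366950) = 710913/366950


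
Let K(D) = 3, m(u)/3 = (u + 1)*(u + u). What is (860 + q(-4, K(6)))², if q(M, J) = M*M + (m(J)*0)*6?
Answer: 767376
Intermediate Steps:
m(u) = 6*u*(1 + u) (m(u) = 3*((u + 1)*(u + u)) = 3*((1 + u)*(2*u)) = 3*(2*u*(1 + u)) = 6*u*(1 + u))
q(M, J) = M² (q(M, J) = M*M + ((6*J*(1 + J))*0)*6 = M² + 0*6 = M² + 0 = M²)
(860 + q(-4, K(6)))² = (860 + (-4)²)² = (860 + 16)² = 876² = 767376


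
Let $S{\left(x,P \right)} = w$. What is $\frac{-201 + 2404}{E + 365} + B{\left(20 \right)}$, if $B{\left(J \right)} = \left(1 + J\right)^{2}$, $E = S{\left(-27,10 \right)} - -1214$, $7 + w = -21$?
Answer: $\frac{686194}{1551} \approx 442.42$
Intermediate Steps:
$w = -28$ ($w = -7 - 21 = -28$)
$S{\left(x,P \right)} = -28$
$E = 1186$ ($E = -28 - -1214 = -28 + 1214 = 1186$)
$\frac{-201 + 2404}{E + 365} + B{\left(20 \right)} = \frac{-201 + 2404}{1186 + 365} + \left(1 + 20\right)^{2} = \frac{2203}{1551} + 21^{2} = 2203 \cdot \frac{1}{1551} + 441 = \frac{2203}{1551} + 441 = \frac{686194}{1551}$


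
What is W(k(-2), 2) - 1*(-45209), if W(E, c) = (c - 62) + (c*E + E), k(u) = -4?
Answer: 45137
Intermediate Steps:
W(E, c) = -62 + E + c + E*c (W(E, c) = (-62 + c) + (E*c + E) = (-62 + c) + (E + E*c) = -62 + E + c + E*c)
W(k(-2), 2) - 1*(-45209) = (-62 - 4 + 2 - 4*2) - 1*(-45209) = (-62 - 4 + 2 - 8) + 45209 = -72 + 45209 = 45137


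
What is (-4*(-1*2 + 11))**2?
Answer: 1296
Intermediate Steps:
(-4*(-1*2 + 11))**2 = (-4*(-2 + 11))**2 = (-4*9)**2 = (-36)**2 = 1296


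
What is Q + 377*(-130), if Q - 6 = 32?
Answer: -48972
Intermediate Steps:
Q = 38 (Q = 6 + 32 = 38)
Q + 377*(-130) = 38 + 377*(-130) = 38 - 49010 = -48972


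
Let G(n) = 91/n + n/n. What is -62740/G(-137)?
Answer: -4297690/23 ≈ -1.8686e+5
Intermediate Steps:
G(n) = 1 + 91/n (G(n) = 91/n + 1 = 1 + 91/n)
-62740/G(-137) = -62740*(-137/(91 - 137)) = -62740/((-1/137*(-46))) = -62740/46/137 = -62740*137/46 = -4297690/23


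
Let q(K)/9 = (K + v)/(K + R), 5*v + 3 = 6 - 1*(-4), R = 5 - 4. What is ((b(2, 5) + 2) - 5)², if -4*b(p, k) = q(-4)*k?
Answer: 2601/16 ≈ 162.56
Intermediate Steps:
R = 1
v = 7/5 (v = -⅗ + (6 - 1*(-4))/5 = -⅗ + (6 + 4)/5 = -⅗ + (⅕)*10 = -⅗ + 2 = 7/5 ≈ 1.4000)
q(K) = 9*(7/5 + K)/(1 + K) (q(K) = 9*((K + 7/5)/(K + 1)) = 9*((7/5 + K)/(1 + K)) = 9*(7/5 + K)/(1 + K))
b(p, k) = -39*k/20 (b(p, k) = -9*(7 + 5*(-4))/(5*(1 - 4))*k/4 = -(9/5)*(7 - 20)/(-3)*k/4 = -(9/5)*(-⅓)*(-13)*k/4 = -39*k/20)
((b(2, 5) + 2) - 5)² = ((-39/20*5 + 2) - 5)² = ((-39/4 + 2) - 5)² = (-31/4 - 5)² = (-51/4)² = 2601/16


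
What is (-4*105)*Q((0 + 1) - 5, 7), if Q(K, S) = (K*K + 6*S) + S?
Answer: -27300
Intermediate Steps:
Q(K, S) = K² + 7*S (Q(K, S) = (K² + 6*S) + S = K² + 7*S)
(-4*105)*Q((0 + 1) - 5, 7) = (-4*105)*(((0 + 1) - 5)² + 7*7) = -420*((1 - 5)² + 49) = -420*((-4)² + 49) = -420*(16 + 49) = -420*65 = -27300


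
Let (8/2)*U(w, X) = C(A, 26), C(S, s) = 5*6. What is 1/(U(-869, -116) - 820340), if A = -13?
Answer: -2/1640665 ≈ -1.2190e-6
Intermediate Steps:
C(S, s) = 30
U(w, X) = 15/2 (U(w, X) = (¼)*30 = 15/2)
1/(U(-869, -116) - 820340) = 1/(15/2 - 820340) = 1/(-1640665/2) = -2/1640665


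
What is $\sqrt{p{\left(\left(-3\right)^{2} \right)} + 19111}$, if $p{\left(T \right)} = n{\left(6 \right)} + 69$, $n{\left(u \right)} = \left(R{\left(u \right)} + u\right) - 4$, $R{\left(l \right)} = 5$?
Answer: $\sqrt{19187} \approx 138.52$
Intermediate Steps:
$n{\left(u \right)} = 1 + u$ ($n{\left(u \right)} = \left(5 + u\right) - 4 = 1 + u$)
$p{\left(T \right)} = 76$ ($p{\left(T \right)} = \left(1 + 6\right) + 69 = 7 + 69 = 76$)
$\sqrt{p{\left(\left(-3\right)^{2} \right)} + 19111} = \sqrt{76 + 19111} = \sqrt{19187}$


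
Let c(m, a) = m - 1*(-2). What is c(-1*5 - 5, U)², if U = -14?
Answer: 64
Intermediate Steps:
c(m, a) = 2 + m (c(m, a) = m + 2 = 2 + m)
c(-1*5 - 5, U)² = (2 + (-1*5 - 5))² = (2 + (-5 - 5))² = (2 - 10)² = (-8)² = 64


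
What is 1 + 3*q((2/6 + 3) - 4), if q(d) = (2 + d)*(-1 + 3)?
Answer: 9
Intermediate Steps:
q(d) = 4 + 2*d (q(d) = (2 + d)*2 = 4 + 2*d)
1 + 3*q((2/6 + 3) - 4) = 1 + 3*(4 + 2*((2/6 + 3) - 4)) = 1 + 3*(4 + 2*((2*(⅙) + 3) - 4)) = 1 + 3*(4 + 2*((⅓ + 3) - 4)) = 1 + 3*(4 + 2*(10/3 - 4)) = 1 + 3*(4 + 2*(-⅔)) = 1 + 3*(4 - 4/3) = 1 + 3*(8/3) = 1 + 8 = 9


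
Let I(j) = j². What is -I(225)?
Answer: -50625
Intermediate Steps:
-I(225) = -1*225² = -1*50625 = -50625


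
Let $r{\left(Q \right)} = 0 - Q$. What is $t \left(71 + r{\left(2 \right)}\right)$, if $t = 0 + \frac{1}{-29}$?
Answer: $- \frac{69}{29} \approx -2.3793$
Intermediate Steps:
$r{\left(Q \right)} = - Q$
$t = - \frac{1}{29}$ ($t = 0 - \frac{1}{29} = - \frac{1}{29} \approx -0.034483$)
$t \left(71 + r{\left(2 \right)}\right) = - \frac{71 - 2}{29} = \left(- \frac{1}{29}\right) 69 = - \frac{69}{29}$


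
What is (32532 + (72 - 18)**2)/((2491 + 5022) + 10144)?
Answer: 35448/17657 ≈ 2.0076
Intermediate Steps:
(32532 + (72 - 18)**2)/((2491 + 5022) + 10144) = (32532 + 54**2)/(7513 + 10144) = (32532 + 2916)/17657 = 35448*(1/17657) = 35448/17657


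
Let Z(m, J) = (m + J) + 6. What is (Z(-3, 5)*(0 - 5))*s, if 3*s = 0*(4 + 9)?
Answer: 0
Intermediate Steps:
Z(m, J) = 6 + J + m (Z(m, J) = (J + m) + 6 = 6 + J + m)
s = 0 (s = (0*(4 + 9))/3 = (0*13)/3 = (1/3)*0 = 0)
(Z(-3, 5)*(0 - 5))*s = ((6 + 5 - 3)*(0 - 5))*0 = (8*(-5))*0 = -40*0 = 0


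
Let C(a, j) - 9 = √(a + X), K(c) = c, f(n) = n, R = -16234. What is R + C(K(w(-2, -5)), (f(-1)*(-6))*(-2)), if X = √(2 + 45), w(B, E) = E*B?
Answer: -16225 + √(10 + √47) ≈ -16221.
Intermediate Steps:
w(B, E) = B*E
X = √47 ≈ 6.8557
C(a, j) = 9 + √(a + √47)
R + C(K(w(-2, -5)), (f(-1)*(-6))*(-2)) = -16234 + (9 + √(-2*(-5) + √47)) = -16234 + (9 + √(10 + √47)) = -16225 + √(10 + √47)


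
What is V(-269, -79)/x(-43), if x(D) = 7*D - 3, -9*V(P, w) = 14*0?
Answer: 0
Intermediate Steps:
V(P, w) = 0 (V(P, w) = -14*0/9 = -⅑*0 = 0)
x(D) = -3 + 7*D
V(-269, -79)/x(-43) = 0/(-3 + 7*(-43)) = 0/(-3 - 301) = 0/(-304) = 0*(-1/304) = 0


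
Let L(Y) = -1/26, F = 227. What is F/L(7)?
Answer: -5902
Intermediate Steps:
L(Y) = -1/26 (L(Y) = -1*1/26 = -1/26)
F/L(7) = 227/(-1/26) = 227*(-26) = -5902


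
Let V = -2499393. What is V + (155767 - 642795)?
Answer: -2986421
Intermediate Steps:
V + (155767 - 642795) = -2499393 + (155767 - 642795) = -2499393 - 487028 = -2986421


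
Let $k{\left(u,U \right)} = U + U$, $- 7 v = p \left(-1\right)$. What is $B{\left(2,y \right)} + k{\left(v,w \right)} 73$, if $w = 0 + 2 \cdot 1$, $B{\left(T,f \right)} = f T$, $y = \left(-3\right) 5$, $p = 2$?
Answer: $262$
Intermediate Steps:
$v = \frac{2}{7}$ ($v = - \frac{2 \left(-1\right)}{7} = \left(- \frac{1}{7}\right) \left(-2\right) = \frac{2}{7} \approx 0.28571$)
$y = -15$
$B{\left(T,f \right)} = T f$
$w = 2$ ($w = 0 + 2 = 2$)
$k{\left(u,U \right)} = 2 U$
$B{\left(2,y \right)} + k{\left(v,w \right)} 73 = 2 \left(-15\right) + 2 \cdot 2 \cdot 73 = -30 + 4 \cdot 73 = -30 + 292 = 262$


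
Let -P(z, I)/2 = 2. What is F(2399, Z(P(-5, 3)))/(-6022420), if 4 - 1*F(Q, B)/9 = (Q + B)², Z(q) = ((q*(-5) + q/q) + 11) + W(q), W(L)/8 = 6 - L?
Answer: 56746053/6022420 ≈ 9.4225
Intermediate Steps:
P(z, I) = -4 (P(z, I) = -2*2 = -4)
W(L) = 48 - 8*L (W(L) = 8*(6 - L) = 48 - 8*L)
Z(q) = 60 - 13*q (Z(q) = ((q*(-5) + q/q) + 11) + (48 - 8*q) = ((-5*q + 1) + 11) + (48 - 8*q) = ((1 - 5*q) + 11) + (48 - 8*q) = (12 - 5*q) + (48 - 8*q) = 60 - 13*q)
F(Q, B) = 36 - 9*(B + Q)² (F(Q, B) = 36 - 9*(Q + B)² = 36 - 9*(B + Q)²)
F(2399, Z(P(-5, 3)))/(-6022420) = (36 - 9*((60 - 13*(-4)) + 2399)²)/(-6022420) = (36 - 9*((60 + 52) + 2399)²)*(-1/6022420) = (36 - 9*(112 + 2399)²)*(-1/6022420) = (36 - 9*2511²)*(-1/6022420) = (36 - 9*6305121)*(-1/6022420) = (36 - 56746089)*(-1/6022420) = -56746053*(-1/6022420) = 56746053/6022420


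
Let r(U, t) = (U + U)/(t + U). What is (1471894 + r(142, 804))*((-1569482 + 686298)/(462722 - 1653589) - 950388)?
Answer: -1077914349050989008/770561 ≈ -1.3989e+12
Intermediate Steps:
r(U, t) = 2*U/(U + t) (r(U, t) = (2*U)/(U + t) = 2*U/(U + t))
(1471894 + r(142, 804))*((-1569482 + 686298)/(462722 - 1653589) - 950388) = (1471894 + 2*142/(142 + 804))*((-1569482 + 686298)/(462722 - 1653589) - 950388) = (1471894 + 2*142/946)*(-883184/(-1190867) - 950388) = (1471894 + 2*142*(1/946))*(-883184*(-1/1190867) - 950388) = (1471894 + 142/473)*(51952/70051 - 950388) = (696206004/473)*(-66575577836/70051) = -1077914349050989008/770561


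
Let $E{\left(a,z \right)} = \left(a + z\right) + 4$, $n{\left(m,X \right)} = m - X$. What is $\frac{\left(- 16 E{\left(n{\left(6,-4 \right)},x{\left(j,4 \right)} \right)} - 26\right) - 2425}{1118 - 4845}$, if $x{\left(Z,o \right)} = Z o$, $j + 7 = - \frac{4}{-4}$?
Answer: $\frac{2291}{3727} \approx 0.6147$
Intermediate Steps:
$j = -6$ ($j = -7 - \frac{4}{-4} = -7 - -1 = -7 + 1 = -6$)
$E{\left(a,z \right)} = 4 + a + z$
$\frac{\left(- 16 E{\left(n{\left(6,-4 \right)},x{\left(j,4 \right)} \right)} - 26\right) - 2425}{1118 - 4845} = \frac{\left(- 16 \left(4 + \left(6 - -4\right) - 24\right) - 26\right) - 2425}{1118 - 4845} = \frac{\left(- 16 \left(4 + \left(6 + 4\right) - 24\right) - 26\right) - 2425}{-3727} = \left(\left(- 16 \left(4 + 10 - 24\right) - 26\right) - 2425\right) \left(- \frac{1}{3727}\right) = \left(\left(\left(-16\right) \left(-10\right) - 26\right) - 2425\right) \left(- \frac{1}{3727}\right) = \left(\left(160 - 26\right) - 2425\right) \left(- \frac{1}{3727}\right) = \left(134 - 2425\right) \left(- \frac{1}{3727}\right) = \left(-2291\right) \left(- \frac{1}{3727}\right) = \frac{2291}{3727}$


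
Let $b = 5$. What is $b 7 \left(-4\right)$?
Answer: $-140$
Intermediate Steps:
$b 7 \left(-4\right) = 5 \cdot 7 \left(-4\right) = 35 \left(-4\right) = -140$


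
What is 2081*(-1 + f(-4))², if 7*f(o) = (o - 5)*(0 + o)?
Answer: 1750121/49 ≈ 35717.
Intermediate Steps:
f(o) = o*(-5 + o)/7 (f(o) = ((o - 5)*(0 + o))/7 = ((-5 + o)*o)/7 = (o*(-5 + o))/7 = o*(-5 + o)/7)
2081*(-1 + f(-4))² = 2081*(-1 + (⅐)*(-4)*(-5 - 4))² = 2081*(-1 + (⅐)*(-4)*(-9))² = 2081*(-1 + 36/7)² = 2081*(29/7)² = 2081*(841/49) = 1750121/49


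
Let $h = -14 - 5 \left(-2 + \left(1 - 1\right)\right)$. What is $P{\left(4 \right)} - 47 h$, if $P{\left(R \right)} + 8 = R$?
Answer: $184$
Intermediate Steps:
$P{\left(R \right)} = -8 + R$
$h = -4$ ($h = -14 - 5 \left(-2 + \left(1 - 1\right)\right) = -14 - 5 \left(-2 + 0\right) = -14 - 5 \left(-2\right) = -14 - -10 = -14 + 10 = -4$)
$P{\left(4 \right)} - 47 h = \left(-8 + 4\right) - -188 = -4 + 188 = 184$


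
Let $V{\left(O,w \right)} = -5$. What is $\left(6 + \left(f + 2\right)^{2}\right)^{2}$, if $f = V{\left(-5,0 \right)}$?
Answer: $225$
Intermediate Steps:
$f = -5$
$\left(6 + \left(f + 2\right)^{2}\right)^{2} = \left(6 + \left(-5 + 2\right)^{2}\right)^{2} = \left(6 + \left(-3\right)^{2}\right)^{2} = \left(6 + 9\right)^{2} = 15^{2} = 225$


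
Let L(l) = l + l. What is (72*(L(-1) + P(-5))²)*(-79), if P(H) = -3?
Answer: -142200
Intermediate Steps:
L(l) = 2*l
(72*(L(-1) + P(-5))²)*(-79) = (72*(2*(-1) - 3)²)*(-79) = (72*(-2 - 3)²)*(-79) = (72*(-5)²)*(-79) = (72*25)*(-79) = 1800*(-79) = -142200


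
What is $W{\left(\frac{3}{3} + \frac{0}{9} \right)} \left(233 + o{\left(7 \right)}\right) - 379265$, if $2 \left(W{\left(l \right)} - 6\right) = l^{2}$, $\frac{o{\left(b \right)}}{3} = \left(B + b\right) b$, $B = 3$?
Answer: $- \frac{752771}{2} \approx -3.7639 \cdot 10^{5}$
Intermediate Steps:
$o{\left(b \right)} = 3 b \left(3 + b\right)$ ($o{\left(b \right)} = 3 \left(3 + b\right) b = 3 b \left(3 + b\right)$)
$W{\left(l \right)} = 6 + \frac{l^{2}}{2}$
$W{\left(\frac{3}{3} + \frac{0}{9} \right)} \left(233 + o{\left(7 \right)}\right) - 379265 = \left(6 + \frac{\left(\frac{3}{3} + \frac{0}{9}\right)^{2}}{2}\right) \left(233 + 3 \cdot 7 \left(3 + 7\right)\right) - 379265 = \left(6 + \frac{\left(3 \cdot \frac{1}{3} + 0 \cdot \frac{1}{9}\right)^{2}}{2}\right) \left(233 + 3 \cdot 7 \cdot 10\right) - 379265 = \left(6 + \frac{\left(1 + 0\right)^{2}}{2}\right) \left(233 + 210\right) - 379265 = \left(6 + \frac{1^{2}}{2}\right) 443 - 379265 = \left(6 + \frac{1}{2} \cdot 1\right) 443 - 379265 = \left(6 + \frac{1}{2}\right) 443 - 379265 = \frac{13}{2} \cdot 443 - 379265 = \frac{5759}{2} - 379265 = - \frac{752771}{2}$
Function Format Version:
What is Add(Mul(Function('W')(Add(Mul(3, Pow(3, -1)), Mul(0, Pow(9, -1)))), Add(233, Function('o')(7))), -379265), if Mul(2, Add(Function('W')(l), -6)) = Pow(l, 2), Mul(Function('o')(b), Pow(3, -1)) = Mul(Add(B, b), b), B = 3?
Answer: Rational(-752771, 2) ≈ -3.7639e+5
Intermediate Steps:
Function('o')(b) = Mul(3, b, Add(3, b)) (Function('o')(b) = Mul(3, Mul(Add(3, b), b)) = Mul(3, Mul(b, Add(3, b))) = Mul(3, b, Add(3, b)))
Function('W')(l) = Add(6, Mul(Rational(1, 2), Pow(l, 2)))
Add(Mul(Function('W')(Add(Mul(3, Pow(3, -1)), Mul(0, Pow(9, -1)))), Add(233, Function('o')(7))), -379265) = Add(Mul(Add(6, Mul(Rational(1, 2), Pow(Add(Mul(3, Pow(3, -1)), Mul(0, Pow(9, -1))), 2))), Add(233, Mul(3, 7, Add(3, 7)))), -379265) = Add(Mul(Add(6, Mul(Rational(1, 2), Pow(Add(Mul(3, Rational(1, 3)), Mul(0, Rational(1, 9))), 2))), Add(233, Mul(3, 7, 10))), -379265) = Add(Mul(Add(6, Mul(Rational(1, 2), Pow(Add(1, 0), 2))), Add(233, 210)), -379265) = Add(Mul(Add(6, Mul(Rational(1, 2), Pow(1, 2))), 443), -379265) = Add(Mul(Add(6, Mul(Rational(1, 2), 1)), 443), -379265) = Add(Mul(Add(6, Rational(1, 2)), 443), -379265) = Add(Mul(Rational(13, 2), 443), -379265) = Add(Rational(5759, 2), -379265) = Rational(-752771, 2)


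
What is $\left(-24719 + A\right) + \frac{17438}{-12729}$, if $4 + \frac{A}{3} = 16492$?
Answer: $\frac{314961667}{12729} \approx 24744.0$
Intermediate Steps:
$A = 49464$ ($A = -12 + 3 \cdot 16492 = -12 + 49476 = 49464$)
$\left(-24719 + A\right) + \frac{17438}{-12729} = \left(-24719 + 49464\right) + \frac{17438}{-12729} = 24745 + 17438 \left(- \frac{1}{12729}\right) = 24745 - \frac{17438}{12729} = \frac{314961667}{12729}$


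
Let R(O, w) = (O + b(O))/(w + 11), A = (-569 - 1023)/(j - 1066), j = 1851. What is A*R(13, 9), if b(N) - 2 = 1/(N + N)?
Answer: -77809/51025 ≈ -1.5249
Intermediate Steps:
b(N) = 2 + 1/(2*N) (b(N) = 2 + 1/(N + N) = 2 + 1/(2*N))
A = -1592/785 (A = (-569 - 1023)/(1851 - 1066) = -1592/785 ≈ -2.0280)
R(O, w) = (2 + O + 1/(2*O))/(11 + w) (R(O, w) = (O + (2 + 1/(2*O)))/(w + 11) = (2 + O + 1/(2*O))/(11 + w))
A*R(13, 9) = -1592*(½ + 13² + 2*13)/(785*13*(11 + 9)) = -1592*(½ + 169 + 26)/(10205*20) = -1592*391/(10205*20*2) = -1592/785*391/520 = -77809/51025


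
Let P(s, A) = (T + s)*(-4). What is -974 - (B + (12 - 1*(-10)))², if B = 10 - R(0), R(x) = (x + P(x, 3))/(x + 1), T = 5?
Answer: -3678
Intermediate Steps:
P(s, A) = -20 - 4*s (P(s, A) = (5 + s)*(-4) = -20 - 4*s)
R(x) = (-20 - 3*x)/(1 + x) (R(x) = (x + (-20 - 4*x))/(x + 1) = (-20 - 3*x)/(1 + x))
B = 30 (B = 10 - (-20 - 3*0)/(1 + 0) = 10 - (-20 + 0)/1 = 10 - (-20) = 10 - 1*(-20) = 10 + 20 = 30)
-974 - (B + (12 - 1*(-10)))² = -974 - (30 + (12 - 1*(-10)))² = -974 - (30 + (12 + 10))² = -974 - (30 + 22)² = -974 - 1*52² = -974 - 1*2704 = -974 - 2704 = -3678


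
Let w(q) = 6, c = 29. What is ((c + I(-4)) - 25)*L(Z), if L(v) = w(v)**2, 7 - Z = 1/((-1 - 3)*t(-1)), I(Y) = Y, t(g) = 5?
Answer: 0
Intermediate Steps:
Z = 141/20 (Z = 7 - 1/((-1 - 3)*5) = 7 - 1/((-4*5)) = 7 - 1/(-20) = 7 - 1*(-1/20) = 7 + 1/20 = 141/20 ≈ 7.0500)
L(v) = 36 (L(v) = 6**2 = 36)
((c + I(-4)) - 25)*L(Z) = ((29 - 4) - 25)*36 = (25 - 25)*36 = 0*36 = 0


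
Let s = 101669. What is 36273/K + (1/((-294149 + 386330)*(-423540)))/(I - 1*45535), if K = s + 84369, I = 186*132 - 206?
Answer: 15003748946476363909/76951656783407837340 ≈ 0.19498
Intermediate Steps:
I = 24346 (I = 24552 - 206 = 24346)
K = 186038 (K = 101669 + 84369 = 186038)
36273/K + (1/((-294149 + 386330)*(-423540)))/(I - 1*45535) = 36273/186038 + (1/((-294149 + 386330)*(-423540)))/(24346 - 1*45535) = 36273*(1/186038) + (-1/423540/92181)/(24346 - 45535) = 36273/186038 + ((1/92181)*(-1/423540))/(-21189) = 36273/186038 - 1/39042340740*(-1/21189) = 36273/186038 + 1/827268157939860 = 15003748946476363909/76951656783407837340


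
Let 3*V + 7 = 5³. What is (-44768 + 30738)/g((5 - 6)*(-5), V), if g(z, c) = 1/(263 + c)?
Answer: -12725210/3 ≈ -4.2417e+6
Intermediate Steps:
V = 118/3 (V = -7/3 + (⅓)*5³ = -7/3 + (⅓)*125 = -7/3 + 125/3 = 118/3 ≈ 39.333)
(-44768 + 30738)/g((5 - 6)*(-5), V) = (-44768 + 30738)/(1/(263 + 118/3)) = -14030/(1/(907/3)) = -14030/3/907 = -14030*907/3 = -12725210/3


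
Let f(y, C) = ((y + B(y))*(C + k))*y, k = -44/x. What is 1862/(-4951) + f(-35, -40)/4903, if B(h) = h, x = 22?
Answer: -518587286/24274753 ≈ -21.363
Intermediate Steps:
k = -2 (k = -44/22 = -44*1/22 = -2)
f(y, C) = 2*y**2*(-2 + C) (f(y, C) = ((y + y)*(C - 2))*y = ((2*y)*(-2 + C))*y = (2*y*(-2 + C))*y = 2*y**2*(-2 + C))
1862/(-4951) + f(-35, -40)/4903 = 1862/(-4951) + (2*(-35)**2*(-2 - 40))/4903 = 1862*(-1/4951) + (2*1225*(-42))*(1/4903) = -1862/4951 - 102900*1/4903 = -1862/4951 - 102900/4903 = -518587286/24274753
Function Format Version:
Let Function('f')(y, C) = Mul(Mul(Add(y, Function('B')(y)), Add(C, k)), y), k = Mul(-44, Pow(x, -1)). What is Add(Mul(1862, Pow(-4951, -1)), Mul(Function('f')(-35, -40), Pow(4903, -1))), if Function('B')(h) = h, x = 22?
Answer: Rational(-518587286, 24274753) ≈ -21.363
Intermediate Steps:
k = -2 (k = Mul(-44, Pow(22, -1)) = Mul(-44, Rational(1, 22)) = -2)
Function('f')(y, C) = Mul(2, Pow(y, 2), Add(-2, C)) (Function('f')(y, C) = Mul(Mul(Add(y, y), Add(C, -2)), y) = Mul(Mul(Mul(2, y), Add(-2, C)), y) = Mul(Mul(2, y, Add(-2, C)), y) = Mul(2, Pow(y, 2), Add(-2, C)))
Add(Mul(1862, Pow(-4951, -1)), Mul(Function('f')(-35, -40), Pow(4903, -1))) = Add(Mul(1862, Pow(-4951, -1)), Mul(Mul(2, Pow(-35, 2), Add(-2, -40)), Pow(4903, -1))) = Add(Mul(1862, Rational(-1, 4951)), Mul(Mul(2, 1225, -42), Rational(1, 4903))) = Add(Rational(-1862, 4951), Mul(-102900, Rational(1, 4903))) = Add(Rational(-1862, 4951), Rational(-102900, 4903)) = Rational(-518587286, 24274753)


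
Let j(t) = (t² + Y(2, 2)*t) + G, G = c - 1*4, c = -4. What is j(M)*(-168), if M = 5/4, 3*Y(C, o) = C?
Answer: 1883/2 ≈ 941.50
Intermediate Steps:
Y(C, o) = C/3
G = -8 (G = -4 - 1*4 = -4 - 4 = -8)
M = 5/4 (M = 5*(¼) = 5/4 ≈ 1.2500)
j(t) = -8 + t² + 2*t/3 (j(t) = (t² + ((⅓)*2)*t) - 8 = (t² + 2*t/3) - 8 = -8 + t² + 2*t/3)
j(M)*(-168) = (-8 + (5/4)² + (⅔)*(5/4))*(-168) = (-8 + 25/16 + ⅚)*(-168) = -269/48*(-168) = 1883/2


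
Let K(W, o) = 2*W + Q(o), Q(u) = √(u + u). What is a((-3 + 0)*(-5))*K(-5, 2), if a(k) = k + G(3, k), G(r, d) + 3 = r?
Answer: -120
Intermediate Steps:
G(r, d) = -3 + r
a(k) = k (a(k) = k + (-3 + 3) = k + 0 = k)
Q(u) = √2*√u (Q(u) = √(2*u) = √2*√u)
K(W, o) = 2*W + √2*√o
a((-3 + 0)*(-5))*K(-5, 2) = ((-3 + 0)*(-5))*(2*(-5) + √2*√2) = (-3*(-5))*(-10 + 2) = 15*(-8) = -120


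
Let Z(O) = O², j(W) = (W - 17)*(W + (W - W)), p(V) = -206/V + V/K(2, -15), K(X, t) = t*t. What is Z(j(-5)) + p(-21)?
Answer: 6357601/525 ≈ 12110.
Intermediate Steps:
K(X, t) = t²
p(V) = -206/V + V/225 (p(V) = -206/V + V/((-15)²) = -206/V + V/225)
j(W) = W*(-17 + W) (j(W) = (-17 + W)*(W + 0) = (-17 + W)*W = W*(-17 + W))
Z(j(-5)) + p(-21) = (-5*(-17 - 5))² + (-206/(-21) + (1/225)*(-21)) = (-5*(-22))² + (-206*(-1/21) - 7/75) = 110² + (206/21 - 7/75) = 12100 + 5101/525 = 6357601/525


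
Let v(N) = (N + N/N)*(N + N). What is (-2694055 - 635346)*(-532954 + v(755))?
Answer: -2026293425006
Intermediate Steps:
v(N) = 2*N*(1 + N) (v(N) = (N + 1)*(2*N) = (1 + N)*(2*N) = 2*N*(1 + N))
(-2694055 - 635346)*(-532954 + v(755)) = (-2694055 - 635346)*(-532954 + 2*755*(1 + 755)) = -3329401*(-532954 + 2*755*756) = -3329401*(-532954 + 1141560) = -3329401*608606 = -2026293425006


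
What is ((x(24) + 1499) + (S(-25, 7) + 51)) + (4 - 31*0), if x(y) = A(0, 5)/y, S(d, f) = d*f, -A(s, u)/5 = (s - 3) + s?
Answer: 11037/8 ≈ 1379.6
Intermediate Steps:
A(s, u) = 15 - 10*s (A(s, u) = -5*((s - 3) + s) = -5*((-3 + s) + s) = -5*(-3 + 2*s) = 15 - 10*s)
x(y) = 15/y (x(y) = (15 - 10*0)/y = (15 + 0)/y = 15/y)
((x(24) + 1499) + (S(-25, 7) + 51)) + (4 - 31*0) = ((15/24 + 1499) + (-25*7 + 51)) + (4 - 31*0) = ((15*(1/24) + 1499) + (-175 + 51)) + (4 + 0) = ((5/8 + 1499) - 124) + 4 = (11997/8 - 124) + 4 = 11005/8 + 4 = 11037/8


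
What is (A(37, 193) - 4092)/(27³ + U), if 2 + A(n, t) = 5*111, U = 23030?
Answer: -3539/42713 ≈ -0.082855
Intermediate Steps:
A(n, t) = 553 (A(n, t) = -2 + 5*111 = -2 + 555 = 553)
(A(37, 193) - 4092)/(27³ + U) = (553 - 4092)/(27³ + 23030) = -3539/(19683 + 23030) = -3539/42713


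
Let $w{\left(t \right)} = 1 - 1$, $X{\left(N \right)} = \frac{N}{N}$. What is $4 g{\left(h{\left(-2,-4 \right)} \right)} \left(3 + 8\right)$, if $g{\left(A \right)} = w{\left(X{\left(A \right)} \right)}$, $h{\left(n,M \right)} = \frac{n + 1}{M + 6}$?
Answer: $0$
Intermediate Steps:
$X{\left(N \right)} = 1$
$w{\left(t \right)} = 0$ ($w{\left(t \right)} = 1 - 1 = 0$)
$h{\left(n,M \right)} = \frac{1 + n}{6 + M}$
$g{\left(A \right)} = 0$
$4 g{\left(h{\left(-2,-4 \right)} \right)} \left(3 + 8\right) = 4 \cdot 0 \left(3 + 8\right) = 0 \cdot 11 = 0$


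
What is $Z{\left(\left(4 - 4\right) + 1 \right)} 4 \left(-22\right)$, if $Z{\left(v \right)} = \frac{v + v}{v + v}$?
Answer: $-88$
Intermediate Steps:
$Z{\left(v \right)} = 1$ ($Z{\left(v \right)} = \frac{2 v}{2 v} = 2 v \frac{1}{2 v} = 1$)
$Z{\left(\left(4 - 4\right) + 1 \right)} 4 \left(-22\right) = 1 \cdot 4 \left(-22\right) = 4 \left(-22\right) = -88$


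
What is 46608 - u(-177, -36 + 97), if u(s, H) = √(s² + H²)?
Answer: 46608 - 5*√1402 ≈ 46421.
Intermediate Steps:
u(s, H) = √(H² + s²)
46608 - u(-177, -36 + 97) = 46608 - √((-36 + 97)² + (-177)²) = 46608 - √(61² + 31329) = 46608 - √(3721 + 31329) = 46608 - √35050 = 46608 - 5*√1402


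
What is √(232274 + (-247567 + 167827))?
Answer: √152534 ≈ 390.56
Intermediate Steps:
√(232274 + (-247567 + 167827)) = √(232274 - 79740) = √152534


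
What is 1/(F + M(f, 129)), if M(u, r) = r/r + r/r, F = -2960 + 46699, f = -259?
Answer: 1/43741 ≈ 2.2862e-5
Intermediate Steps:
F = 43739
M(u, r) = 2 (M(u, r) = 1 + 1 = 2)
1/(F + M(f, 129)) = 1/(43739 + 2) = 1/43741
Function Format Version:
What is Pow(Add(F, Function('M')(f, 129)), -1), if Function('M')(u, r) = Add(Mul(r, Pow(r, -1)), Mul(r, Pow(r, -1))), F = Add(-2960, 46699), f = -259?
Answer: Rational(1, 43741) ≈ 2.2862e-5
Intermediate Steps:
F = 43739
Function('M')(u, r) = 2 (Function('M')(u, r) = Add(1, 1) = 2)
Pow(Add(F, Function('M')(f, 129)), -1) = Pow(Add(43739, 2), -1) = Pow(43741, -1) = Rational(1, 43741)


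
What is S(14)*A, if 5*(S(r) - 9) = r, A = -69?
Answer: -4071/5 ≈ -814.20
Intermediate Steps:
S(r) = 9 + r/5
S(14)*A = (9 + (⅕)*14)*(-69) = (9 + 14/5)*(-69) = (59/5)*(-69) = -4071/5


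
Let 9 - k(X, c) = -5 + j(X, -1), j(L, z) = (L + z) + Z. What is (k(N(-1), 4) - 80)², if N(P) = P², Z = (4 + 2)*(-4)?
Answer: 1764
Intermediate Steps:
Z = -24 (Z = 6*(-4) = -24)
j(L, z) = -24 + L + z (j(L, z) = (L + z) - 24 = -24 + L + z)
k(X, c) = 39 - X (k(X, c) = 9 - (-5 + (-24 + X - 1)) = 9 - (-5 + (-25 + X)) = 9 - (-30 + X) = 9 + (30 - X) = 39 - X)
(k(N(-1), 4) - 80)² = ((39 - 1*(-1)²) - 80)² = ((39 - 1*1) - 80)² = ((39 - 1) - 80)² = (38 - 80)² = (-42)² = 1764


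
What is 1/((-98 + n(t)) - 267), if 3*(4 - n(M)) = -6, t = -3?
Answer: -1/359 ≈ -0.0027855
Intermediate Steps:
n(M) = 6 (n(M) = 4 - ⅓*(-6) = 4 + 2 = 6)
1/((-98 + n(t)) - 267) = 1/((-98 + 6) - 267) = 1/(-92 - 267) = 1/(-359) = -1/359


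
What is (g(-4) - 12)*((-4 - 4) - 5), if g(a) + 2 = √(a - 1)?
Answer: 182 - 13*I*√5 ≈ 182.0 - 29.069*I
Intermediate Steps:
g(a) = -2 + √(-1 + a) (g(a) = -2 + √(a - 1) = -2 + √(-1 + a))
(g(-4) - 12)*((-4 - 4) - 5) = ((-2 + √(-1 - 4)) - 12)*((-4 - 4) - 5) = ((-2 + √(-5)) - 12)*(-8 - 5) = ((-2 + I*√5) - 12)*(-13) = (-14 + I*√5)*(-13) = 182 - 13*I*√5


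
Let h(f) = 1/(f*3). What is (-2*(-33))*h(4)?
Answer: 11/2 ≈ 5.5000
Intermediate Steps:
h(f) = 1/(3*f)
(-2*(-33))*h(4) = (-2*(-33))*((⅓)/4) = 66*((⅓)*(¼)) = 66*(1/12) = 11/2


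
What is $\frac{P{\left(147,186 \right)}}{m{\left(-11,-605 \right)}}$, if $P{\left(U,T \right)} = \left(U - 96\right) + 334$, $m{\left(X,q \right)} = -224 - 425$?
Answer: $- \frac{35}{59} \approx -0.59322$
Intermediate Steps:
$m{\left(X,q \right)} = -649$
$P{\left(U,T \right)} = 238 + U$ ($P{\left(U,T \right)} = \left(-96 + U\right) + 334 = 238 + U$)
$\frac{P{\left(147,186 \right)}}{m{\left(-11,-605 \right)}} = \frac{238 + 147}{-649} = 385 \left(- \frac{1}{649}\right) = - \frac{35}{59}$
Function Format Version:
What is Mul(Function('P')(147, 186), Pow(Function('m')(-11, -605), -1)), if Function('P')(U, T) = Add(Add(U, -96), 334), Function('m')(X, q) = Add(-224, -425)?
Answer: Rational(-35, 59) ≈ -0.59322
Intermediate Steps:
Function('m')(X, q) = -649
Function('P')(U, T) = Add(238, U) (Function('P')(U, T) = Add(Add(-96, U), 334) = Add(238, U))
Mul(Function('P')(147, 186), Pow(Function('m')(-11, -605), -1)) = Mul(Add(238, 147), Pow(-649, -1)) = Mul(385, Rational(-1, 649)) = Rational(-35, 59)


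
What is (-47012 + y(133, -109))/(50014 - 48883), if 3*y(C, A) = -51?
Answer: -47029/1131 ≈ -41.582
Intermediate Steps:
y(C, A) = -17 (y(C, A) = (⅓)*(-51) = -17)
(-47012 + y(133, -109))/(50014 - 48883) = (-47012 - 17)/(50014 - 48883) = -47029/1131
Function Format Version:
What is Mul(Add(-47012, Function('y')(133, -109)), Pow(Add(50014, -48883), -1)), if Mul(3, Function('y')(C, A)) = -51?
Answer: Rational(-47029, 1131) ≈ -41.582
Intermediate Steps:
Function('y')(C, A) = -17 (Function('y')(C, A) = Mul(Rational(1, 3), -51) = -17)
Mul(Add(-47012, Function('y')(133, -109)), Pow(Add(50014, -48883), -1)) = Mul(Add(-47012, -17), Pow(Add(50014, -48883), -1)) = Mul(-47029, Pow(1131, -1)) = Mul(-47029, Rational(1, 1131)) = Rational(-47029, 1131)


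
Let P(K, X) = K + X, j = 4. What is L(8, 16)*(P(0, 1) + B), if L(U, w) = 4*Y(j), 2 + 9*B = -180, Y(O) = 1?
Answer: -692/9 ≈ -76.889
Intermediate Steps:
B = -182/9 (B = -2/9 + (⅑)*(-180) = -2/9 - 20 = -182/9 ≈ -20.222)
L(U, w) = 4 (L(U, w) = 4*1 = 4)
L(8, 16)*(P(0, 1) + B) = 4*((0 + 1) - 182/9) = 4*(1 - 182/9) = 4*(-173/9) = -692/9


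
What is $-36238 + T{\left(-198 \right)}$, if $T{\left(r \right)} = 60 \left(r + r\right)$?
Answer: $-59998$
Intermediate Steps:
$T{\left(r \right)} = 120 r$ ($T{\left(r \right)} = 60 \cdot 2 r = 120 r$)
$-36238 + T{\left(-198 \right)} = -36238 + 120 \left(-198\right) = -36238 - 23760 = -59998$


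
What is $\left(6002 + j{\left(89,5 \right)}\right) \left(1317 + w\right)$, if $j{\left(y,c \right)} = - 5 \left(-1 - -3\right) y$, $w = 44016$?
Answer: $231742296$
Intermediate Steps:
$j{\left(y,c \right)} = - 10 y$ ($j{\left(y,c \right)} = - 5 \left(-1 + 3\right) y = \left(-5\right) 2 y = - 10 y$)
$\left(6002 + j{\left(89,5 \right)}\right) \left(1317 + w\right) = \left(6002 - 890\right) \left(1317 + 44016\right) = \left(6002 - 890\right) 45333 = 5112 \cdot 45333 = 231742296$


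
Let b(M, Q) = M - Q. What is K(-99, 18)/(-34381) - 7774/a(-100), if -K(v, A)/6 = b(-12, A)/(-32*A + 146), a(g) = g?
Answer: 5746475621/73919150 ≈ 77.740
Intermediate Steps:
K(v, A) = -6*(-12 - A)/(146 - 32*A) (K(v, A) = -6*(-12 - A)/(-32*A + 146) = -6*(-12 - A)/(146 - 32*A))
K(-99, 18)/(-34381) - 7774/a(-100) = (3*(-12 - 1*18)/(-73 + 16*18))/(-34381) - 7774/(-100) = (3*(-12 - 18)/(-73 + 288))*(-1/34381) - 7774*(-1/100) = (3*(-30)/215)*(-1/34381) + 3887/50 = (3*(1/215)*(-30))*(-1/34381) + 3887/50 = -18/43*(-1/34381) + 3887/50 = 18/1478383 + 3887/50 = 5746475621/73919150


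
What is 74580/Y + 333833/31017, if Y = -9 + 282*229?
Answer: 7956170279/667578891 ≈ 11.918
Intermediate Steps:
Y = 64569 (Y = -9 + 64578 = 64569)
74580/Y + 333833/31017 = 74580/64569 + 333833/31017 = 74580*(1/64569) + 333833*(1/31017) = 24860/21523 + 333833/31017 = 7956170279/667578891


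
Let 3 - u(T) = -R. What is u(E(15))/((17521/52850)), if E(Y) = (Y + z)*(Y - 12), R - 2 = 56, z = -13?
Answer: 460550/2503 ≈ 184.00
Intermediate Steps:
R = 58 (R = 2 + 56 = 58)
E(Y) = (-13 + Y)*(-12 + Y) (E(Y) = (Y - 13)*(Y - 12) = (-13 + Y)*(-12 + Y))
u(T) = 61 (u(T) = 3 - (-1)*58 = 3 - 1*(-58) = 3 + 58 = 61)
u(E(15))/((17521/52850)) = 61/((17521/52850)) = 61/((17521*(1/52850))) = 61/(2503/7550) = 61*(7550/2503) = 460550/2503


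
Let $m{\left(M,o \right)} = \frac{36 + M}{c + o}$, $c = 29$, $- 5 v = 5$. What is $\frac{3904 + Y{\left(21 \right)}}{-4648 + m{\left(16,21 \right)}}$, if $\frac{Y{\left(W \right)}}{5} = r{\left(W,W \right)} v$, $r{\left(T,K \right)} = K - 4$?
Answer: $- \frac{95475}{116174} \approx -0.82183$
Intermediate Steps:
$v = -1$ ($v = \left(- \frac{1}{5}\right) 5 = -1$)
$r{\left(T,K \right)} = -4 + K$
$Y{\left(W \right)} = 20 - 5 W$ ($Y{\left(W \right)} = 5 \left(-4 + W\right) \left(-1\right) = 5 \left(4 - W\right) = 20 - 5 W$)
$m{\left(M,o \right)} = \frac{36 + M}{29 + o}$
$\frac{3904 + Y{\left(21 \right)}}{-4648 + m{\left(16,21 \right)}} = \frac{3904 + \left(20 - 105\right)}{-4648 + \frac{36 + 16}{29 + 21}} = \frac{3904 + \left(20 - 105\right)}{-4648 + \frac{1}{50} \cdot 52} = \frac{3904 - 85}{-4648 + \frac{1}{50} \cdot 52} = \frac{3819}{-4648 + \frac{26}{25}} = \frac{3819}{- \frac{116174}{25}} = 3819 \left(- \frac{25}{116174}\right) = - \frac{95475}{116174}$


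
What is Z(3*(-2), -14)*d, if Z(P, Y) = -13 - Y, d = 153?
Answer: 153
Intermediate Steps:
Z(3*(-2), -14)*d = (-13 - 1*(-14))*153 = (-13 + 14)*153 = 1*153 = 153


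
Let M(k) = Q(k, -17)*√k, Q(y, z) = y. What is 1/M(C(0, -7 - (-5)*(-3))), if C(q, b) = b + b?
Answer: I*√11/968 ≈ 0.0034263*I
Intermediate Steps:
C(q, b) = 2*b
M(k) = k^(3/2) (M(k) = k*√k = k^(3/2))
1/M(C(0, -7 - (-5)*(-3))) = 1/((2*(-7 - (-5)*(-3)))^(3/2)) = 1/((2*(-7 - 1*15))^(3/2)) = 1/((2*(-7 - 15))^(3/2)) = 1/((2*(-22))^(3/2)) = 1/((-44)^(3/2)) = 1/(-88*I*√11) = I*√11/968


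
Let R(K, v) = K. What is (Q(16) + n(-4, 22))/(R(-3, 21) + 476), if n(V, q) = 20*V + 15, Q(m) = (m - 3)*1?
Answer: -52/473 ≈ -0.10994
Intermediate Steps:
Q(m) = -3 + m (Q(m) = (-3 + m)*1 = -3 + m)
n(V, q) = 15 + 20*V
(Q(16) + n(-4, 22))/(R(-3, 21) + 476) = ((-3 + 16) + (15 + 20*(-4)))/(-3 + 476) = (13 + (15 - 80))/473 = (13 - 65)*(1/473) = -52*1/473 = -52/473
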